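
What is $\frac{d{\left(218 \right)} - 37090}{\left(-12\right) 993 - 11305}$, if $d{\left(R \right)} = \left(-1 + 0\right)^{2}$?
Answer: $\frac{37089}{23221} \approx 1.5972$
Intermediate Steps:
$d{\left(R \right)} = 1$ ($d{\left(R \right)} = \left(-1\right)^{2} = 1$)
$\frac{d{\left(218 \right)} - 37090}{\left(-12\right) 993 - 11305} = \frac{1 - 37090}{\left(-12\right) 993 - 11305} = - \frac{37089}{-11916 - 11305} = - \frac{37089}{-23221} = \left(-37089\right) \left(- \frac{1}{23221}\right) = \frac{37089}{23221}$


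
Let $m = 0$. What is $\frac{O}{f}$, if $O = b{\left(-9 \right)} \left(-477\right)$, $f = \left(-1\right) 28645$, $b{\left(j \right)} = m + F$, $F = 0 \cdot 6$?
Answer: $0$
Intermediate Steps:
$F = 0$
$b{\left(j \right)} = 0$ ($b{\left(j \right)} = 0 + 0 = 0$)
$f = -28645$
$O = 0$ ($O = 0 \left(-477\right) = 0$)
$\frac{O}{f} = \frac{0}{-28645} = 0 \left(- \frac{1}{28645}\right) = 0$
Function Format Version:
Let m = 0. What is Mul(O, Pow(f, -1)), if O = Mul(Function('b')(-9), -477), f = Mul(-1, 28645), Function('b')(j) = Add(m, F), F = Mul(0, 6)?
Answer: 0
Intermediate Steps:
F = 0
Function('b')(j) = 0 (Function('b')(j) = Add(0, 0) = 0)
f = -28645
O = 0 (O = Mul(0, -477) = 0)
Mul(O, Pow(f, -1)) = Mul(0, Pow(-28645, -1)) = Mul(0, Rational(-1, 28645)) = 0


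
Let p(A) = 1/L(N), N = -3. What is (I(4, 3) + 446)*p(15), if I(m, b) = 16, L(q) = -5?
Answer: -462/5 ≈ -92.400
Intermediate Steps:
p(A) = -⅕ (p(A) = 1/(-5) = -⅕)
(I(4, 3) + 446)*p(15) = (16 + 446)*(-⅕) = 462*(-⅕) = -462/5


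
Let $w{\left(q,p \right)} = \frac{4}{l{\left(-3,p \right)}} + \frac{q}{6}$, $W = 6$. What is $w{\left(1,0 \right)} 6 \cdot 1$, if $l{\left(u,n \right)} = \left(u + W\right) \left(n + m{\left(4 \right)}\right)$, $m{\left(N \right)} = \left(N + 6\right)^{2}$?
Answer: $\frac{27}{25} \approx 1.08$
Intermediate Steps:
$m{\left(N \right)} = \left(6 + N\right)^{2}$
$l{\left(u,n \right)} = \left(6 + u\right) \left(100 + n\right)$ ($l{\left(u,n \right)} = \left(u + 6\right) \left(n + \left(6 + 4\right)^{2}\right) = \left(6 + u\right) \left(n + 10^{2}\right) = \left(6 + u\right) \left(n + 100\right) = \left(6 + u\right) \left(100 + n\right)$)
$w{\left(q,p \right)} = \frac{4}{300 + 3 p} + \frac{q}{6}$ ($w{\left(q,p \right)} = \frac{4}{600 + 6 p + 100 \left(-3\right) + p \left(-3\right)} + \frac{q}{6} = \frac{4}{600 + 6 p - 300 - 3 p} + q \frac{1}{6} = \frac{4}{300 + 3 p} + \frac{q}{6}$)
$w{\left(1,0 \right)} 6 \cdot 1 = \frac{8 + 1 \left(100 + 0\right)}{6 \left(100 + 0\right)} 6 \cdot 1 = \frac{8 + 1 \cdot 100}{6 \cdot 100} \cdot 6 \cdot 1 = \frac{1}{6} \cdot \frac{1}{100} \left(8 + 100\right) 6 \cdot 1 = \frac{1}{6} \cdot \frac{1}{100} \cdot 108 \cdot 6 \cdot 1 = \frac{9}{50} \cdot 6 \cdot 1 = \frac{27}{25} \cdot 1 = \frac{27}{25}$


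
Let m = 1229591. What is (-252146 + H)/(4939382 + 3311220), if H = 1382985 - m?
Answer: -49376/4125301 ≈ -0.011969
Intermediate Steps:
H = 153394 (H = 1382985 - 1*1229591 = 1382985 - 1229591 = 153394)
(-252146 + H)/(4939382 + 3311220) = (-252146 + 153394)/(4939382 + 3311220) = -98752/8250602 = -98752*1/8250602 = -49376/4125301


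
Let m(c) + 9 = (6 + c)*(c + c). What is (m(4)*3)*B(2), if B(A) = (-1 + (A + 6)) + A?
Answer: 1917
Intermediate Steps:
B(A) = 5 + 2*A (B(A) = (-1 + (6 + A)) + A = (5 + A) + A = 5 + 2*A)
m(c) = -9 + 2*c*(6 + c) (m(c) = -9 + (6 + c)*(c + c) = -9 + (6 + c)*(2*c) = -9 + 2*c*(6 + c))
(m(4)*3)*B(2) = ((-9 + 2*4² + 12*4)*3)*(5 + 2*2) = ((-9 + 2*16 + 48)*3)*(5 + 4) = ((-9 + 32 + 48)*3)*9 = (71*3)*9 = 213*9 = 1917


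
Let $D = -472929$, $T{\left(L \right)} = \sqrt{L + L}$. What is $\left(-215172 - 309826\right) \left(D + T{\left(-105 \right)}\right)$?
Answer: $248286779142 - 524998 i \sqrt{210} \approx 2.4829 \cdot 10^{11} - 7.6079 \cdot 10^{6} i$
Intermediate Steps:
$T{\left(L \right)} = \sqrt{2} \sqrt{L}$ ($T{\left(L \right)} = \sqrt{2 L} = \sqrt{2} \sqrt{L}$)
$\left(-215172 - 309826\right) \left(D + T{\left(-105 \right)}\right) = \left(-215172 - 309826\right) \left(-472929 + \sqrt{2} \sqrt{-105}\right) = - 524998 \left(-472929 + \sqrt{2} i \sqrt{105}\right) = - 524998 \left(-472929 + i \sqrt{210}\right) = 248286779142 - 524998 i \sqrt{210}$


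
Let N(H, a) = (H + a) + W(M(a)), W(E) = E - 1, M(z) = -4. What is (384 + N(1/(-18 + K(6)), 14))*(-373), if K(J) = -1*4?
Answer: -3224585/22 ≈ -1.4657e+5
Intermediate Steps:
W(E) = -1 + E
K(J) = -4
N(H, a) = -5 + H + a (N(H, a) = (H + a) + (-1 - 4) = (H + a) - 5 = -5 + H + a)
(384 + N(1/(-18 + K(6)), 14))*(-373) = (384 + (-5 + 1/(-18 - 4) + 14))*(-373) = (384 + (-5 + 1/(-22) + 14))*(-373) = (384 + (-5 - 1/22 + 14))*(-373) = (384 + 197/22)*(-373) = (8645/22)*(-373) = -3224585/22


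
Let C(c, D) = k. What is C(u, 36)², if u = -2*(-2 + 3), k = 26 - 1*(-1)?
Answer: 729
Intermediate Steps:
k = 27 (k = 26 + 1 = 27)
u = -2 (u = -2*1 = -2)
C(c, D) = 27
C(u, 36)² = 27² = 729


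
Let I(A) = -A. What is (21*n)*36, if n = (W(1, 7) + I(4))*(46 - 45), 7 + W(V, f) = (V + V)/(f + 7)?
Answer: -8208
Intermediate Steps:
W(V, f) = -7 + 2*V/(7 + f) (W(V, f) = -7 + (V + V)/(f + 7) = -7 + (2*V)/(7 + f) = -7 + 2*V/(7 + f))
n = -76/7 (n = ((-49 - 7*7 + 2*1)/(7 + 7) - 1*4)*(46 - 45) = ((-49 - 49 + 2)/14 - 4)*1 = ((1/14)*(-96) - 4)*1 = (-48/7 - 4)*1 = -76/7*1 = -76/7 ≈ -10.857)
(21*n)*36 = (21*(-76/7))*36 = -228*36 = -8208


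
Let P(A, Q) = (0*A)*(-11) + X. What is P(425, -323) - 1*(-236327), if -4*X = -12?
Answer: 236330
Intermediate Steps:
X = 3 (X = -¼*(-12) = 3)
P(A, Q) = 3 (P(A, Q) = (0*A)*(-11) + 3 = 0*(-11) + 3 = 0 + 3 = 3)
P(425, -323) - 1*(-236327) = 3 - 1*(-236327) = 3 + 236327 = 236330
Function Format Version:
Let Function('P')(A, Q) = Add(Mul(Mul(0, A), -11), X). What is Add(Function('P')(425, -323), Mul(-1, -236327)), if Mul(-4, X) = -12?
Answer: 236330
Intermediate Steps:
X = 3 (X = Mul(Rational(-1, 4), -12) = 3)
Function('P')(A, Q) = 3 (Function('P')(A, Q) = Add(Mul(Mul(0, A), -11), 3) = Add(Mul(0, -11), 3) = Add(0, 3) = 3)
Add(Function('P')(425, -323), Mul(-1, -236327)) = Add(3, Mul(-1, -236327)) = Add(3, 236327) = 236330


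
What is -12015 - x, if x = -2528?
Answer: -9487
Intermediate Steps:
-12015 - x = -12015 - 1*(-2528) = -12015 + 2528 = -9487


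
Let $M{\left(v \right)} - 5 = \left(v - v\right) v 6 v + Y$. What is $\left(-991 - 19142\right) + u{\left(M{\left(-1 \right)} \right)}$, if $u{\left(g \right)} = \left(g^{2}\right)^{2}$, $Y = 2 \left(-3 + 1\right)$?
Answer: $-20132$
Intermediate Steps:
$Y = -4$ ($Y = 2 \left(-2\right) = -4$)
$M{\left(v \right)} = 1$ ($M{\left(v \right)} = 5 + \left(\left(v - v\right) v 6 v - 4\right) = 5 - \left(4 + 0 \cdot 6 v v\right) = 5 - \left(4 + 0 \cdot 6 v^{2}\right) = 5 + \left(0 - 4\right) = 5 - 4 = 1$)
$u{\left(g \right)} = g^{4}$
$\left(-991 - 19142\right) + u{\left(M{\left(-1 \right)} \right)} = \left(-991 - 19142\right) + 1^{4} = -20133 + 1 = -20132$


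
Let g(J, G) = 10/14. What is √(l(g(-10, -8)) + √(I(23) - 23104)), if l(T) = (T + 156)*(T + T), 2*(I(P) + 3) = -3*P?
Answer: √(43880 + 98*I*√92566)/14 ≈ 15.725 + 4.837*I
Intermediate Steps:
I(P) = -3 - 3*P/2 (I(P) = -3 + (-3*P)/2 = -3 - 3*P/2)
g(J, G) = 5/7 (g(J, G) = 10*(1/14) = 5/7)
l(T) = 2*T*(156 + T) (l(T) = (156 + T)*(2*T) = 2*T*(156 + T))
√(l(g(-10, -8)) + √(I(23) - 23104)) = √(2*(5/7)*(156 + 5/7) + √((-3 - 3/2*23) - 23104)) = √(2*(5/7)*(1097/7) + √((-3 - 69/2) - 23104)) = √(10970/49 + √(-75/2 - 23104)) = √(10970/49 + √(-46283/2)) = √(10970/49 + I*√92566/2)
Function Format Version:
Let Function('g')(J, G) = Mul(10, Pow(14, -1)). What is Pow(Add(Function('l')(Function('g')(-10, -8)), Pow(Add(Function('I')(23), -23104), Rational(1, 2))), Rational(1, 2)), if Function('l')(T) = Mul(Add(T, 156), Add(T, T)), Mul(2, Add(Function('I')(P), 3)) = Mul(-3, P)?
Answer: Mul(Rational(1, 14), Pow(Add(43880, Mul(98, I, Pow(92566, Rational(1, 2)))), Rational(1, 2))) ≈ Add(15.725, Mul(4.8370, I))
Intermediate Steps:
Function('I')(P) = Add(-3, Mul(Rational(-3, 2), P)) (Function('I')(P) = Add(-3, Mul(Rational(1, 2), Mul(-3, P))) = Add(-3, Mul(Rational(-3, 2), P)))
Function('g')(J, G) = Rational(5, 7) (Function('g')(J, G) = Mul(10, Rational(1, 14)) = Rational(5, 7))
Function('l')(T) = Mul(2, T, Add(156, T)) (Function('l')(T) = Mul(Add(156, T), Mul(2, T)) = Mul(2, T, Add(156, T)))
Pow(Add(Function('l')(Function('g')(-10, -8)), Pow(Add(Function('I')(23), -23104), Rational(1, 2))), Rational(1, 2)) = Pow(Add(Mul(2, Rational(5, 7), Add(156, Rational(5, 7))), Pow(Add(Add(-3, Mul(Rational(-3, 2), 23)), -23104), Rational(1, 2))), Rational(1, 2)) = Pow(Add(Mul(2, Rational(5, 7), Rational(1097, 7)), Pow(Add(Add(-3, Rational(-69, 2)), -23104), Rational(1, 2))), Rational(1, 2)) = Pow(Add(Rational(10970, 49), Pow(Add(Rational(-75, 2), -23104), Rational(1, 2))), Rational(1, 2)) = Pow(Add(Rational(10970, 49), Pow(Rational(-46283, 2), Rational(1, 2))), Rational(1, 2)) = Pow(Add(Rational(10970, 49), Mul(Rational(1, 2), I, Pow(92566, Rational(1, 2)))), Rational(1, 2))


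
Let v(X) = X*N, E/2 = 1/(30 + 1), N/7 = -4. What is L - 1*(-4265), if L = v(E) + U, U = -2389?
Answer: 58100/31 ≈ 1874.2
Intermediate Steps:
N = -28 (N = 7*(-4) = -28)
E = 2/31 (E = 2/(30 + 1) = 2/31 ≈ 0.064516)
v(X) = -28*X (v(X) = X*(-28) = -28*X)
L = -74115/31 (L = -28*2/31 - 2389 = -56/31 - 2389 = -74115/31 ≈ -2390.8)
L - 1*(-4265) = -74115/31 - 1*(-4265) = -74115/31 + 4265 = 58100/31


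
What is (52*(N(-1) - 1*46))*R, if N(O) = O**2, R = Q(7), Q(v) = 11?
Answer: -25740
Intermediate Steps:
R = 11
(52*(N(-1) - 1*46))*R = (52*((-1)**2 - 1*46))*11 = (52*(1 - 46))*11 = (52*(-45))*11 = -2340*11 = -25740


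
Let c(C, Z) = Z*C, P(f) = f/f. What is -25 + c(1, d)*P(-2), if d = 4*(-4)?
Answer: -41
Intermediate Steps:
d = -16
P(f) = 1
c(C, Z) = C*Z
-25 + c(1, d)*P(-2) = -25 + (1*(-16))*1 = -25 - 16*1 = -25 - 16 = -41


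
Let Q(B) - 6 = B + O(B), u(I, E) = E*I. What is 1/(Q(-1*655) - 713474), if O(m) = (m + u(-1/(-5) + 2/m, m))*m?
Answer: -1/200603 ≈ -4.9850e-6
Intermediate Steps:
O(m) = m*(m + m*(⅕ + 2/m)) (O(m) = (m + m*(-1/(-5) + 2/m))*m = (m + m*(-1*(-⅕) + 2/m))*m = (m + m*(⅕ + 2/m))*m = m*(m + m*(⅕ + 2/m)))
Q(B) = 6 + B + 2*B*(5 + 3*B)/5 (Q(B) = 6 + (B + 2*B*(5 + 3*B)/5) = 6 + B + 2*B*(5 + 3*B)/5)
1/(Q(-1*655) - 713474) = 1/((6 + 3*(-1*655) + 6*(-1*655)²/5) - 713474) = 1/((6 + 3*(-655) + (6/5)*(-655)²) - 713474) = 1/((6 - 1965 + (6/5)*429025) - 713474) = 1/((6 - 1965 + 514830) - 713474) = 1/(512871 - 713474) = 1/(-200603) = -1/200603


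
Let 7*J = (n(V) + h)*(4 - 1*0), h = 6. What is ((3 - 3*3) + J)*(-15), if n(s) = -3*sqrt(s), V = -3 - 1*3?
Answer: 270/7 + 180*I*sqrt(6)/7 ≈ 38.571 + 62.987*I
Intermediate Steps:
V = -6 (V = -3 - 3 = -6)
J = 24/7 - 12*I*sqrt(6)/7 (J = ((-3*I*sqrt(6) + 6)*(4 - 1*0))/7 = ((-3*I*sqrt(6) + 6)*(4 + 0))/7 = ((-3*I*sqrt(6) + 6)*4)/7 = ((6 - 3*I*sqrt(6))*4)/7 = (24 - 12*I*sqrt(6))/7 = 24/7 - 12*I*sqrt(6)/7 ≈ 3.4286 - 4.1991*I)
((3 - 3*3) + J)*(-15) = ((3 - 3*3) + (24/7 - 12*I*sqrt(6)/7))*(-15) = ((3 - 9) + (24/7 - 12*I*sqrt(6)/7))*(-15) = (-6 + (24/7 - 12*I*sqrt(6)/7))*(-15) = (-18/7 - 12*I*sqrt(6)/7)*(-15) = 270/7 + 180*I*sqrt(6)/7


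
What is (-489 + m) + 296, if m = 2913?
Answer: 2720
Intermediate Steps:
(-489 + m) + 296 = (-489 + 2913) + 296 = 2424 + 296 = 2720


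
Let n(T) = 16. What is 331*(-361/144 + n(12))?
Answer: 643133/144 ≈ 4466.2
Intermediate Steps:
331*(-361/144 + n(12)) = 331*(-361/144 + 16) = 331*(1943/144) = 643133/144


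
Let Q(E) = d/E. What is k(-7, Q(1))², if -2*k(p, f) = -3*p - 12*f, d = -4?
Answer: 4761/4 ≈ 1190.3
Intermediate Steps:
Q(E) = -4/E
k(p, f) = 6*f + 3*p/2 (k(p, f) = -(-3*p - 12*f)/2 = -(-12*f - 3*p)/2 = 6*f + 3*p/2)
k(-7, Q(1))² = (6*(-4/1) + (3/2)*(-7))² = (6*(-4*1) - 21/2)² = (6*(-4) - 21/2)² = (-24 - 21/2)² = (-69/2)² = 4761/4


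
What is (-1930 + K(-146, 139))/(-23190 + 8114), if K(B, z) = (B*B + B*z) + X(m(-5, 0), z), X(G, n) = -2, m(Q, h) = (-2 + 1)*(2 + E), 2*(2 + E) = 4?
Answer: 455/7538 ≈ 0.060361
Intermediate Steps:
E = 0 (E = -2 + (½)*4 = -2 + 2 = 0)
m(Q, h) = -2 (m(Q, h) = (-2 + 1)*(2 + 0) = -1*2 = -2)
K(B, z) = -2 + B² + B*z (K(B, z) = (B*B + B*z) - 2 = (B² + B*z) - 2 = -2 + B² + B*z)
(-1930 + K(-146, 139))/(-23190 + 8114) = (-1930 + (-2 + (-146)² - 146*139))/(-23190 + 8114) = (-1930 + (-2 + 21316 - 20294))/(-15076) = (-1930 + 1020)*(-1/15076) = -910*(-1/15076) = 455/7538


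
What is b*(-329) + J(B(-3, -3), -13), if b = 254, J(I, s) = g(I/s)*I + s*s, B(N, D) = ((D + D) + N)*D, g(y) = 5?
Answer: -83262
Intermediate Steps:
B(N, D) = D*(N + 2*D) (B(N, D) = (2*D + N)*D = (N + 2*D)*D = D*(N + 2*D))
J(I, s) = s**2 + 5*I (J(I, s) = 5*I + s*s = 5*I + s**2 = s**2 + 5*I)
b*(-329) + J(B(-3, -3), -13) = 254*(-329) + ((-13)**2 + 5*(-3*(-3 + 2*(-3)))) = -83566 + (169 + 5*(-3*(-3 - 6))) = -83566 + (169 + 5*(-3*(-9))) = -83566 + (169 + 5*27) = -83566 + (169 + 135) = -83566 + 304 = -83262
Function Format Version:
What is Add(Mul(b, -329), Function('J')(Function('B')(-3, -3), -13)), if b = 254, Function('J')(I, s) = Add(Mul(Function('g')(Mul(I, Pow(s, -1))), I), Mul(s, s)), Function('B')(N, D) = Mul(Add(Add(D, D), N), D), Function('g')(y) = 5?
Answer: -83262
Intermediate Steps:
Function('B')(N, D) = Mul(D, Add(N, Mul(2, D))) (Function('B')(N, D) = Mul(Add(Mul(2, D), N), D) = Mul(Add(N, Mul(2, D)), D) = Mul(D, Add(N, Mul(2, D))))
Function('J')(I, s) = Add(Pow(s, 2), Mul(5, I)) (Function('J')(I, s) = Add(Mul(5, I), Mul(s, s)) = Add(Mul(5, I), Pow(s, 2)) = Add(Pow(s, 2), Mul(5, I)))
Add(Mul(b, -329), Function('J')(Function('B')(-3, -3), -13)) = Add(Mul(254, -329), Add(Pow(-13, 2), Mul(5, Mul(-3, Add(-3, Mul(2, -3)))))) = Add(-83566, Add(169, Mul(5, Mul(-3, Add(-3, -6))))) = Add(-83566, Add(169, Mul(5, Mul(-3, -9)))) = Add(-83566, Add(169, Mul(5, 27))) = Add(-83566, Add(169, 135)) = Add(-83566, 304) = -83262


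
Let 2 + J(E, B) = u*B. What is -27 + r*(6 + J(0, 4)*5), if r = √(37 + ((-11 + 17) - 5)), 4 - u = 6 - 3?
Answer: -27 + 16*√38 ≈ 71.631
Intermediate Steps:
u = 1 (u = 4 - (6 - 3) = 4 - 1*3 = 4 - 3 = 1)
J(E, B) = -2 + B (J(E, B) = -2 + 1*B = -2 + B)
r = √38 (r = √(37 + (6 - 5)) = √(37 + 1) = √38 ≈ 6.1644)
-27 + r*(6 + J(0, 4)*5) = -27 + √38*(6 + (-2 + 4)*5) = -27 + √38*(6 + 2*5) = -27 + √38*(6 + 10) = -27 + √38*16 = -27 + 16*√38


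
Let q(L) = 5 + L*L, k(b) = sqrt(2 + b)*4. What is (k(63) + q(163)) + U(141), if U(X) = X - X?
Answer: 26574 + 4*sqrt(65) ≈ 26606.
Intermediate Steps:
U(X) = 0
k(b) = 4*sqrt(2 + b)
q(L) = 5 + L**2
(k(63) + q(163)) + U(141) = (4*sqrt(2 + 63) + (5 + 163**2)) + 0 = (4*sqrt(65) + (5 + 26569)) + 0 = (4*sqrt(65) + 26574) + 0 = (26574 + 4*sqrt(65)) + 0 = 26574 + 4*sqrt(65)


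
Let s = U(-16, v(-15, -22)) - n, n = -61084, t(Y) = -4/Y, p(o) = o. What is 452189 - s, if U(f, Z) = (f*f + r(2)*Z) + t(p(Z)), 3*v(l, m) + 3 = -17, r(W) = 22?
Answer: 5864926/15 ≈ 3.9100e+5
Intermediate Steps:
v(l, m) = -20/3 (v(l, m) = -1 + (1/3)*(-17) = -1 - 17/3 = -20/3)
U(f, Z) = f**2 - 4/Z + 22*Z (U(f, Z) = (f*f + 22*Z) - 4/Z = (f**2 + 22*Z) - 4/Z = f**2 - 4/Z + 22*Z)
s = 917909/15 (s = ((-16)**2 - 4/(-20/3) + 22*(-20/3)) - 1*(-61084) = (256 - 4*(-3/20) - 440/3) + 61084 = (256 + 3/5 - 440/3) + 61084 = 1649/15 + 61084 = 917909/15 ≈ 61194.)
452189 - s = 452189 - 1*917909/15 = 452189 - 917909/15 = 5864926/15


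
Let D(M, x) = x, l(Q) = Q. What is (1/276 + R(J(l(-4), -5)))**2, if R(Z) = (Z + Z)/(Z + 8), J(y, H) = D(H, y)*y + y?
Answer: 2758921/1904400 ≈ 1.4487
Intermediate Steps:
J(y, H) = y + y**2 (J(y, H) = y*y + y = y**2 + y = y + y**2)
R(Z) = 2*Z/(8 + Z) (R(Z) = (2*Z)/(8 + Z) = 2*Z/(8 + Z))
(1/276 + R(J(l(-4), -5)))**2 = (1/276 + 2*(-4*(1 - 4))/(8 - 4*(1 - 4)))**2 = (1/276 + 2*(-4*(-3))/(8 - 4*(-3)))**2 = (1/276 + 2*12/(8 + 12))**2 = (1/276 + 2*12/20)**2 = (1/276 + 2*12*(1/20))**2 = (1/276 + 6/5)**2 = (1661/1380)**2 = 2758921/1904400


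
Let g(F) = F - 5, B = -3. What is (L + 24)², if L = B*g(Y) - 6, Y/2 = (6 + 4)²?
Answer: 321489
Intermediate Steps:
Y = 200 (Y = 2*(6 + 4)² = 2*10² = 2*100 = 200)
g(F) = -5 + F
L = -591 (L = -3*(-5 + 200) - 6 = -3*195 - 6 = -585 - 6 = -591)
(L + 24)² = (-591 + 24)² = (-567)² = 321489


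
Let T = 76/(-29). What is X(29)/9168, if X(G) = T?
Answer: -19/66468 ≈ -0.00028585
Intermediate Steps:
T = -76/29 (T = 76*(-1/29) = -76/29 ≈ -2.6207)
X(G) = -76/29
X(29)/9168 = -76/29/9168 = -76/29*1/9168 = -19/66468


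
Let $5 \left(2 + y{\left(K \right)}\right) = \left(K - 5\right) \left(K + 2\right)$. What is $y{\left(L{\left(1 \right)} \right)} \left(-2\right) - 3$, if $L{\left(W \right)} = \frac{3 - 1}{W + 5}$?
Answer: $\frac{241}{45} \approx 5.3556$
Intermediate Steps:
$L{\left(W \right)} = \frac{2}{5 + W}$
$y{\left(K \right)} = -2 + \frac{\left(-5 + K\right) \left(2 + K\right)}{5}$ ($y{\left(K \right)} = -2 + \frac{\left(K - 5\right) \left(K + 2\right)}{5} = -2 + \frac{\left(-5 + K\right) \left(2 + K\right)}{5}$)
$y{\left(L{\left(1 \right)} \right)} \left(-2\right) - 3 = \left(-4 - \frac{3 \frac{2}{5 + 1}}{5} + \frac{\left(\frac{2}{5 + 1}\right)^{2}}{5}\right) \left(-2\right) - 3 = \left(-4 - \frac{3 \cdot \frac{2}{6}}{5} + \frac{\left(\frac{2}{6}\right)^{2}}{5}\right) \left(-2\right) - 3 = \left(-4 - \frac{3 \cdot 2 \cdot \frac{1}{6}}{5} + \frac{\left(2 \cdot \frac{1}{6}\right)^{2}}{5}\right) \left(-2\right) - 3 = \left(-4 - \frac{1}{5} + \frac{1}{5 \cdot 9}\right) \left(-2\right) - 3 = \left(-4 - \frac{1}{5} + \frac{1}{5} \cdot \frac{1}{9}\right) \left(-2\right) - 3 = \left(-4 - \frac{1}{5} + \frac{1}{45}\right) \left(-2\right) - 3 = \left(- \frac{188}{45}\right) \left(-2\right) - 3 = \frac{376}{45} - 3 = \frac{241}{45}$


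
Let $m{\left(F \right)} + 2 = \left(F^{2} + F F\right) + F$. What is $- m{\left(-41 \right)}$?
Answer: $-3319$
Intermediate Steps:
$m{\left(F \right)} = -2 + F + 2 F^{2}$ ($m{\left(F \right)} = -2 + \left(\left(F^{2} + F F\right) + F\right) = -2 + \left(\left(F^{2} + F^{2}\right) + F\right) = -2 + \left(2 F^{2} + F\right) = -2 + \left(F + 2 F^{2}\right) = -2 + F + 2 F^{2}$)
$- m{\left(-41 \right)} = - (-2 - 41 + 2 \left(-41\right)^{2}) = - (-2 - 41 + 2 \cdot 1681) = - (-2 - 41 + 3362) = \left(-1\right) 3319 = -3319$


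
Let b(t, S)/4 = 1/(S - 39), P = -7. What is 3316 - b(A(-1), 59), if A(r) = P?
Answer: 16579/5 ≈ 3315.8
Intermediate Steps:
A(r) = -7
b(t, S) = 4/(-39 + S) (b(t, S) = 4/(S - 39) = 4/(-39 + S))
3316 - b(A(-1), 59) = 3316 - 4/(-39 + 59) = 3316 - 4/20 = 3316 - 1*1/5 = 3316 - 1/5 = 16579/5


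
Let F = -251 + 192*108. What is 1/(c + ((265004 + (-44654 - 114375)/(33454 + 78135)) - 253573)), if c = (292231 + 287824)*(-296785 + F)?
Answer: -111589/17884278092823670 ≈ -6.2395e-12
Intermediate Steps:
F = 20485 (F = -251 + 20736 = 20485)
c = -160269196500 (c = (292231 + 287824)*(-296785 + 20485) = 580055*(-276300) = -160269196500)
1/(c + ((265004 + (-44654 - 114375)/(33454 + 78135)) - 253573)) = 1/(-160269196500 + ((265004 + (-44654 - 114375)/(33454 + 78135)) - 253573)) = 1/(-160269196500 + ((265004 - 159029/111589) - 253573)) = 1/(-160269196500 + (29571372327/111589 - 253573)) = 1/(-160269196500 + 1275414830/111589) = 1/(-17884278092823670/111589) = -111589/17884278092823670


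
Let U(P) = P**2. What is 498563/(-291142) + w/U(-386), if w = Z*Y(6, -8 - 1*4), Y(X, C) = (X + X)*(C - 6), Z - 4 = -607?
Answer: -9090807383/10844748358 ≈ -0.83827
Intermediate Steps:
Z = -603 (Z = 4 - 607 = -603)
Y(X, C) = 2*X*(-6 + C) (Y(X, C) = (2*X)*(-6 + C) = 2*X*(-6 + C))
w = 130248 (w = -1206*6*(-6 + (-8 - 1*4)) = -1206*6*(-6 + (-8 - 4)) = -1206*6*(-6 - 12) = -1206*6*(-18) = -603*(-216) = 130248)
498563/(-291142) + w/U(-386) = 498563/(-291142) + 130248/((-386)**2) = 498563*(-1/291142) + 130248/148996 = -498563/291142 + 130248*(1/148996) = -498563/291142 + 32562/37249 = -9090807383/10844748358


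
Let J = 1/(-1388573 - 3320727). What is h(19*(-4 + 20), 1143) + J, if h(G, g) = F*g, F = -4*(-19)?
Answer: 409087472399/4709300 ≈ 86868.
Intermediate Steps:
F = 76
J = -1/4709300 (J = 1/(-4709300) = -1/4709300 ≈ -2.1235e-7)
h(G, g) = 76*g
h(19*(-4 + 20), 1143) + J = 76*1143 - 1/4709300 = 86868 - 1/4709300 = 409087472399/4709300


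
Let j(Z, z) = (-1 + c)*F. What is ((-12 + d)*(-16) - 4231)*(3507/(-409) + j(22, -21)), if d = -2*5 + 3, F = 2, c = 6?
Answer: -2289441/409 ≈ -5597.7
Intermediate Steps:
d = -7 (d = -10 + 3 = -7)
j(Z, z) = 10 (j(Z, z) = (-1 + 6)*2 = 5*2 = 10)
((-12 + d)*(-16) - 4231)*(3507/(-409) + j(22, -21)) = ((-12 - 7)*(-16) - 4231)*(3507/(-409) + 10) = (-19*(-16) - 4231)*(3507*(-1/409) + 10) = (304 - 4231)*(-3507/409 + 10) = -3927*583/409 = -2289441/409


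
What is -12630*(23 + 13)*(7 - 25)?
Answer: 8184240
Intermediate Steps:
-12630*(23 + 13)*(7 - 25) = -454680*(-18) = -12630*(-648) = 8184240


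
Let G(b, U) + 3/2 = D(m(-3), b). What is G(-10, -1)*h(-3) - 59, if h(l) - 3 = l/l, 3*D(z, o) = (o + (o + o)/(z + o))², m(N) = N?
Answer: 15445/507 ≈ 30.464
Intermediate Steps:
D(z, o) = (o + 2*o/(o + z))²/3 (D(z, o) = (o + (o + o)/(z + o))²/3 = (o + (2*o)/(o + z))²/3 = (o + 2*o/(o + z))²/3)
G(b, U) = -3/2 + b²*(-1 + b)²/(3*(-3 + b)²) (G(b, U) = -3/2 + b²*(2 + b - 3)²/(3*(b - 3)²) = -3/2 + b²*(-1 + b)²/(3*(-3 + b)²))
h(l) = 4 (h(l) = 3 + l/l = 3 + 1 = 4)
G(-10, -1)*h(-3) - 59 = (-3/2 + (⅓)*(-10)²*(-1 - 10)²/(-3 - 10)²)*4 - 59 = (-3/2 + (⅓)*100*(-11)²/(-13)²)*4 - 59 = (-3/2 + (⅓)*100*121*(1/169))*4 - 59 = (-3/2 + 12100/507)*4 - 59 = (22679/1014)*4 - 59 = 45358/507 - 59 = 15445/507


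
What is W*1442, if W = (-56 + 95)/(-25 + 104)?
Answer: 56238/79 ≈ 711.87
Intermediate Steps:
W = 39/79 ≈ 0.49367
W*1442 = (39/79)*1442 = 56238/79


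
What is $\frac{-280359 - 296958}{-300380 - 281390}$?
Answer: $\frac{577317}{581770} \approx 0.99235$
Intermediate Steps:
$\frac{-280359 - 296958}{-300380 - 281390} = - \frac{577317}{-581770} = \left(-577317\right) \left(- \frac{1}{581770}\right) = \frac{577317}{581770}$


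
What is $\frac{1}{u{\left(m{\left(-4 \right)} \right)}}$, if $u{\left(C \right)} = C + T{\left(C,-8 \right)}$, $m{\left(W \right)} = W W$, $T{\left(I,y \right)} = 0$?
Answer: $\frac{1}{16} \approx 0.0625$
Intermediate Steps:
$m{\left(W \right)} = W^{2}$
$u{\left(C \right)} = C$ ($u{\left(C \right)} = C + 0 = C$)
$\frac{1}{u{\left(m{\left(-4 \right)} \right)}} = \frac{1}{\left(-4\right)^{2}} = \frac{1}{16}$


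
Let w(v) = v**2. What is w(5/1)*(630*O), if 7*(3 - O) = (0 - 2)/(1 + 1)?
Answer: 49500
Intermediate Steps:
O = 22/7 (O = 3 - (0 - 2)/(7*(1 + 1)) = 3 - (-2)/(7*2) = 3 - 1/7*(-1) = 3 + 1/7 = 22/7 ≈ 3.1429)
w(5/1)*(630*O) = (5/1)**2*(630*(22/7)) = (5*1)**2*1980 = 5**2*1980 = 25*1980 = 49500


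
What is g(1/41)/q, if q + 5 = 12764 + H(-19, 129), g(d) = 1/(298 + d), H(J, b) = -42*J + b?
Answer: 41/167229234 ≈ 2.4517e-7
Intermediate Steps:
H(J, b) = b - 42*J
q = 13686 (q = -5 + (12764 + (129 - 42*(-19))) = -5 + (12764 + (129 + 798)) = -5 + (12764 + 927) = -5 + 13691 = 13686)
g(1/41)/q = 1/((298 + 1/41)*13686) = (1/13686)/(298 + 1/41) = (1/13686)/(12219/41) = (41/12219)*(1/13686) = 41/167229234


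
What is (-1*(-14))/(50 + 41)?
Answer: 2/13 ≈ 0.15385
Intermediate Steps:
(-1*(-14))/(50 + 41) = 14/91 = 14*(1/91) = 2/13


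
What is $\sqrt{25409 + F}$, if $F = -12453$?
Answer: $2 \sqrt{3239} \approx 113.82$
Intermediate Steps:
$\sqrt{25409 + F} = \sqrt{25409 - 12453} = \sqrt{12956} = 2 \sqrt{3239}$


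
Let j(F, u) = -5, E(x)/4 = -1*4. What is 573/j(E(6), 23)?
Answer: -573/5 ≈ -114.60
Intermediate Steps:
E(x) = -16 (E(x) = 4*(-1*4) = 4*(-4) = -16)
573/j(E(6), 23) = 573/(-5) = 573*(-⅕) = -573/5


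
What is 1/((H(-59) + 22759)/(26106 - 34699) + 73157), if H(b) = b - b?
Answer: 8593/628615342 ≈ 1.3670e-5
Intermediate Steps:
H(b) = 0
1/((H(-59) + 22759)/(26106 - 34699) + 73157) = 1/((0 + 22759)/(26106 - 34699) + 73157) = 1/(22759/(-8593) + 73157) = 1/(22759*(-1/8593) + 73157) = 1/(-22759/8593 + 73157) = 1/(628615342/8593) = 8593/628615342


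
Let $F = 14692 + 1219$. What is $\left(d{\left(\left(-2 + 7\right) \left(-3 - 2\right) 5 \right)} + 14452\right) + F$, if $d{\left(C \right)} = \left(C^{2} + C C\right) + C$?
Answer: $61488$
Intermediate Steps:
$d{\left(C \right)} = C + 2 C^{2}$ ($d{\left(C \right)} = \left(C^{2} + C^{2}\right) + C = 2 C^{2} + C = C + 2 C^{2}$)
$F = 15911$
$\left(d{\left(\left(-2 + 7\right) \left(-3 - 2\right) 5 \right)} + 14452\right) + F = \left(\left(-2 + 7\right) \left(-3 - 2\right) 5 \left(1 + 2 \left(-2 + 7\right) \left(-3 - 2\right) 5\right) + 14452\right) + 15911 = \left(5 \left(\left(-5\right) 5\right) \left(1 + 2 \cdot 5 \left(\left(-5\right) 5\right)\right) + 14452\right) + 15911 = \left(5 \left(-25\right) \left(1 + 2 \cdot 5 \left(-25\right)\right) + 14452\right) + 15911 = \left(- 125 \left(1 + 2 \left(-125\right)\right) + 14452\right) + 15911 = \left(- 125 \left(1 - 250\right) + 14452\right) + 15911 = \left(\left(-125\right) \left(-249\right) + 14452\right) + 15911 = \left(31125 + 14452\right) + 15911 = 45577 + 15911 = 61488$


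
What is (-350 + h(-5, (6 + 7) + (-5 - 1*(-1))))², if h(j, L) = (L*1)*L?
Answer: 72361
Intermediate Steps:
h(j, L) = L² (h(j, L) = L*L = L²)
(-350 + h(-5, (6 + 7) + (-5 - 1*(-1))))² = (-350 + ((6 + 7) + (-5 - 1*(-1)))²)² = (-350 + (13 + (-5 + 1))²)² = (-350 + (13 - 4)²)² = (-350 + 9²)² = (-350 + 81)² = (-269)² = 72361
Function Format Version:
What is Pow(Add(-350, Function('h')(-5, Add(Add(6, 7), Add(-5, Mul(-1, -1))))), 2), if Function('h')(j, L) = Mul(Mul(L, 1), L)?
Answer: 72361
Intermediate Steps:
Function('h')(j, L) = Pow(L, 2) (Function('h')(j, L) = Mul(L, L) = Pow(L, 2))
Pow(Add(-350, Function('h')(-5, Add(Add(6, 7), Add(-5, Mul(-1, -1))))), 2) = Pow(Add(-350, Pow(Add(Add(6, 7), Add(-5, Mul(-1, -1))), 2)), 2) = Pow(Add(-350, Pow(Add(13, Add(-5, 1)), 2)), 2) = Pow(Add(-350, Pow(Add(13, -4), 2)), 2) = Pow(Add(-350, Pow(9, 2)), 2) = Pow(Add(-350, 81), 2) = Pow(-269, 2) = 72361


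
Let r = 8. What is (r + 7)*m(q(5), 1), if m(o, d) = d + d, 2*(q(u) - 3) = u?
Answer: 30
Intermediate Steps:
q(u) = 3 + u/2
m(o, d) = 2*d
(r + 7)*m(q(5), 1) = (8 + 7)*(2*1) = 15*2 = 30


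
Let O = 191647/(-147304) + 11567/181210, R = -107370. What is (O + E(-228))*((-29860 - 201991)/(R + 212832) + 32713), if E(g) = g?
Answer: -2110906428408712004921/281509271972208 ≈ -7.4985e+6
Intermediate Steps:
O = -16512243751/13346478920 (O = 191647*(-1/147304) + 11567*(1/181210) = -191647/147304 + 11567/181210 = -16512243751/13346478920 ≈ -1.2372)
(O + E(-228))*((-29860 - 201991)/(R + 212832) + 32713) = (-16512243751/13346478920 - 228)*((-29860 - 201991)/(-107370 + 212832) + 32713) = -3059509437511*(-231851/105462 + 32713)/13346478920 = -3059509437511/13346478920*3449746555/105462 = -2110906428408712004921/281509271972208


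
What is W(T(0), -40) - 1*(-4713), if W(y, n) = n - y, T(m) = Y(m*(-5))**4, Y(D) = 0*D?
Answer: 4673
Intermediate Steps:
Y(D) = 0
T(m) = 0 (T(m) = 0**4 = 0)
W(T(0), -40) - 1*(-4713) = (-40 - 1*0) - 1*(-4713) = (-40 + 0) + 4713 = -40 + 4713 = 4673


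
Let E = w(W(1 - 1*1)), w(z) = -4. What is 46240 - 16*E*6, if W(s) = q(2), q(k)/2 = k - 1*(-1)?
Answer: 46624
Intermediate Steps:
q(k) = 2 + 2*k (q(k) = 2*(k - 1*(-1)) = 2*(k + 1) = 2*(1 + k) = 2 + 2*k)
W(s) = 6 (W(s) = 2 + 2*2 = 2 + 4 = 6)
E = -4
46240 - 16*E*6 = 46240 - 16*(-4)*6 = 46240 - (-64)*6 = 46240 - 1*(-384) = 46240 + 384 = 46624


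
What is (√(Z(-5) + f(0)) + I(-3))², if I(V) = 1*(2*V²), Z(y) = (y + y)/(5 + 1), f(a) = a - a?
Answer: (54 + I*√15)²/9 ≈ 322.33 + 46.476*I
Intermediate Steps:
f(a) = 0
Z(y) = y/3 (Z(y) = (2*y)/6 = (2*y)*(⅙) = y/3)
I(V) = 2*V²
(√(Z(-5) + f(0)) + I(-3))² = (√((⅓)*(-5) + 0) + 2*(-3)²)² = (√(-5/3 + 0) + 2*9)² = (√(-5/3) + 18)² = (I*√15/3 + 18)² = (18 + I*√15/3)²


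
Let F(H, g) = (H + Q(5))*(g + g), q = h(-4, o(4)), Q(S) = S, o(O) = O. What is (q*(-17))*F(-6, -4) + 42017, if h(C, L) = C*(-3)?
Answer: 40385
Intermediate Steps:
h(C, L) = -3*C
q = 12 (q = -3*(-4) = 12)
F(H, g) = 2*g*(5 + H) (F(H, g) = (H + 5)*(g + g) = (5 + H)*(2*g) = 2*g*(5 + H))
(q*(-17))*F(-6, -4) + 42017 = (12*(-17))*(2*(-4)*(5 - 6)) + 42017 = -408*(-4)*(-1) + 42017 = -204*8 + 42017 = -1632 + 42017 = 40385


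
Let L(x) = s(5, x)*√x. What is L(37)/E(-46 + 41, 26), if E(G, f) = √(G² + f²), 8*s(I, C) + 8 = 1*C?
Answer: 29*√25937/5608 ≈ 0.83282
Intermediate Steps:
s(I, C) = -1 + C/8 (s(I, C) = -1 + (1*C)/8 = -1 + C/8)
L(x) = √x*(-1 + x/8) (L(x) = (-1 + x/8)*√x = √x*(-1 + x/8))
L(37)/E(-46 + 41, 26) = (√37*(-8 + 37)/8)/(√((-46 + 41)² + 26²)) = ((⅛)*√37*29)/(√((-5)² + 676)) = (29*√37/8)/(√(25 + 676)) = (29*√37/8)/(√701) = (29*√37/8)*(√701/701) = 29*√25937/5608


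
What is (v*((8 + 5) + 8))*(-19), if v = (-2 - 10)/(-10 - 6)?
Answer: -1197/4 ≈ -299.25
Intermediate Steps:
v = ¾ (v = -12/(-16) = -12*(-1/16) = ¾ ≈ 0.75000)
(v*((8 + 5) + 8))*(-19) = (3*((8 + 5) + 8)/4)*(-19) = (3*(13 + 8)/4)*(-19) = ((¾)*21)*(-19) = (63/4)*(-19) = -1197/4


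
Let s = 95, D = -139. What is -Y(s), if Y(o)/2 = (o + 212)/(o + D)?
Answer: 307/22 ≈ 13.955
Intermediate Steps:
Y(o) = 2*(212 + o)/(-139 + o) (Y(o) = 2*((o + 212)/(o - 139)) = 2*((212 + o)/(-139 + o)) = 2*(212 + o)/(-139 + o))
-Y(s) = -2*(212 + 95)/(-139 + 95) = -2*307/(-44) = -2*(-1)*307/44 = -1*(-307/22) = 307/22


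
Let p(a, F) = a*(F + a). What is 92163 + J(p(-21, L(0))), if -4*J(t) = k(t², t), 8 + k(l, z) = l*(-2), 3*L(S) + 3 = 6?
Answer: 180365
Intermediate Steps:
L(S) = 1 (L(S) = -1 + (⅓)*6 = -1 + 2 = 1)
k(l, z) = -8 - 2*l (k(l, z) = -8 + l*(-2) = -8 - 2*l)
J(t) = 2 + t²/2 (J(t) = -(-8 - 2*t²)/4 = 2 + t²/2)
92163 + J(p(-21, L(0))) = 92163 + (2 + (-21*(1 - 21))²/2) = 92163 + (2 + (-21*(-20))²/2) = 92163 + (2 + (½)*420²) = 92163 + (2 + (½)*176400) = 92163 + (2 + 88200) = 92163 + 88202 = 180365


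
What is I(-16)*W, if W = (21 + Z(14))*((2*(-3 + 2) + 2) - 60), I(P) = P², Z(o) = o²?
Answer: -3333120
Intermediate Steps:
W = -13020 (W = (21 + 14²)*((2*(-3 + 2) + 2) - 60) = (21 + 196)*((2*(-1) + 2) - 60) = 217*((-2 + 2) - 60) = 217*(0 - 60) = 217*(-60) = -13020)
I(-16)*W = (-16)²*(-13020) = 256*(-13020) = -3333120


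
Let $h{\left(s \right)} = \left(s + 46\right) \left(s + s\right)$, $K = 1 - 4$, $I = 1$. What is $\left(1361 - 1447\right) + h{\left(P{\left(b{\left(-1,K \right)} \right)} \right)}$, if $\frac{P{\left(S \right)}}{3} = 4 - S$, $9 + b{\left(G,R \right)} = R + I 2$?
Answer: $7306$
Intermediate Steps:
$K = -3$ ($K = 1 - 4 = -3$)
$b{\left(G,R \right)} = -7 + R$ ($b{\left(G,R \right)} = -9 + \left(R + 1 \cdot 2\right) = -9 + \left(R + 2\right) = -9 + \left(2 + R\right) = -7 + R$)
$P{\left(S \right)} = 12 - 3 S$ ($P{\left(S \right)} = 3 \left(4 - S\right) = 12 - 3 S$)
$h{\left(s \right)} = 2 s \left(46 + s\right)$ ($h{\left(s \right)} = \left(46 + s\right) 2 s = 2 s \left(46 + s\right)$)
$\left(1361 - 1447\right) + h{\left(P{\left(b{\left(-1,K \right)} \right)} \right)} = \left(1361 - 1447\right) + 2 \left(12 - 3 \left(-7 - 3\right)\right) \left(46 - \left(-12 + 3 \left(-7 - 3\right)\right)\right) = -86 + 2 \left(12 - -30\right) \left(46 + \left(12 - -30\right)\right) = -86 + 2 \left(12 + 30\right) \left(46 + \left(12 + 30\right)\right) = -86 + 2 \cdot 42 \left(46 + 42\right) = -86 + 2 \cdot 42 \cdot 88 = -86 + 7392 = 7306$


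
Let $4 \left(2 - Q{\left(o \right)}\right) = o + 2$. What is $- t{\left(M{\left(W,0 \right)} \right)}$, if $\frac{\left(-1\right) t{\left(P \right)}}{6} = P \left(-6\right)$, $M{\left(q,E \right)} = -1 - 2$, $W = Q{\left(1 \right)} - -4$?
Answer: $108$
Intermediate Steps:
$Q{\left(o \right)} = \frac{3}{2} - \frac{o}{4}$ ($Q{\left(o \right)} = 2 - \frac{o + 2}{4} = 2 - \frac{2 + o}{4} = 2 - \left(\frac{1}{2} + \frac{o}{4}\right) = \frac{3}{2} - \frac{o}{4}$)
$W = \frac{21}{4}$ ($W = \left(\frac{3}{2} - \frac{1}{4}\right) - -4 = \left(\frac{3}{2} - \frac{1}{4}\right) + 4 = \frac{5}{4} + 4 = \frac{21}{4} \approx 5.25$)
$M{\left(q,E \right)} = -3$
$t{\left(P \right)} = 36 P$ ($t{\left(P \right)} = - 6 P \left(-6\right) = - 6 \left(- 6 P\right) = 36 P$)
$- t{\left(M{\left(W,0 \right)} \right)} = - 36 \left(-3\right) = \left(-1\right) \left(-108\right) = 108$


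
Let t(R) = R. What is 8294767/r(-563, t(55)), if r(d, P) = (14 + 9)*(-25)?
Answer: -8294767/575 ≈ -14426.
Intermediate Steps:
r(d, P) = -575 (r(d, P) = 23*(-25) = -575)
8294767/r(-563, t(55)) = 8294767/(-575) = 8294767*(-1/575) = -8294767/575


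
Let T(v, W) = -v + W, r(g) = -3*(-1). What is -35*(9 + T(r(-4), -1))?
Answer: -175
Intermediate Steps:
r(g) = 3
T(v, W) = W - v
-35*(9 + T(r(-4), -1)) = -35*(9 + (-1 - 1*3)) = -35*(9 + (-1 - 3)) = -35*(9 - 4) = -35*5 = -175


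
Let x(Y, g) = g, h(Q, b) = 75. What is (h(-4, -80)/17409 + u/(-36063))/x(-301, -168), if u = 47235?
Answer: 45533855/5859660492 ≈ 0.0077707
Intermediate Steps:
(h(-4, -80)/17409 + u/(-36063))/x(-301, -168) = (75/17409 + 47235/(-36063))/(-168) = (75*(1/17409) + 47235*(-1/36063))*(-1/168) = (25/5803 - 15745/12021)*(-1/168) = -91067710/69757863*(-1/168) = 45533855/5859660492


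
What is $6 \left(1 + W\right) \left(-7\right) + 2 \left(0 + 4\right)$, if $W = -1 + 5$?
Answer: $-202$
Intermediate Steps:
$W = 4$
$6 \left(1 + W\right) \left(-7\right) + 2 \left(0 + 4\right) = 6 \left(1 + 4\right) \left(-7\right) + 2 \left(0 + 4\right) = 6 \cdot 5 \left(-7\right) + 2 \cdot 4 = 30 \left(-7\right) + 8 = -210 + 8 = -202$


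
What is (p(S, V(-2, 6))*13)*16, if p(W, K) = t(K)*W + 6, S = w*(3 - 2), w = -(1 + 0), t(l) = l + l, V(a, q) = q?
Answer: -1248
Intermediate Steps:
t(l) = 2*l
w = -1 (w = -1*1 = -1)
S = -1 (S = -(3 - 2) = -1*1 = -1)
p(W, K) = 6 + 2*K*W (p(W, K) = (2*K)*W + 6 = 2*K*W + 6 = 6 + 2*K*W)
(p(S, V(-2, 6))*13)*16 = ((6 + 2*6*(-1))*13)*16 = ((6 - 12)*13)*16 = -6*13*16 = -78*16 = -1248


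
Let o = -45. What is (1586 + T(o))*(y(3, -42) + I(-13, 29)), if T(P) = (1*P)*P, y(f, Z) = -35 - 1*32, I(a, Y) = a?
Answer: -288880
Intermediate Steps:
y(f, Z) = -67 (y(f, Z) = -35 - 32 = -67)
T(P) = P**2 (T(P) = P*P = P**2)
(1586 + T(o))*(y(3, -42) + I(-13, 29)) = (1586 + (-45)**2)*(-67 - 13) = (1586 + 2025)*(-80) = 3611*(-80) = -288880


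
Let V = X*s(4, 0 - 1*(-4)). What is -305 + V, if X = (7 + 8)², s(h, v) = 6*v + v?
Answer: 5995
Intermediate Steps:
s(h, v) = 7*v
X = 225 (X = 15² = 225)
V = 6300 (V = 225*(7*(0 - 1*(-4))) = 225*(7*(0 + 4)) = 225*(7*4) = 225*28 = 6300)
-305 + V = -305 + 6300 = 5995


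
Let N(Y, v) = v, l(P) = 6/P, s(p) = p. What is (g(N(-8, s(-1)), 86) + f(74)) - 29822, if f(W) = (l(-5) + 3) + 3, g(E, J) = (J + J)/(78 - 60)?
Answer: -1341344/45 ≈ -29808.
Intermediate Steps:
g(E, J) = J/9 (g(E, J) = (2*J)/18 = (2*J)*(1/18) = J/9)
f(W) = 24/5 (f(W) = (6/(-5) + 3) + 3 = (6*(-⅕) + 3) + 3 = (-6/5 + 3) + 3 = 9/5 + 3 = 24/5)
(g(N(-8, s(-1)), 86) + f(74)) - 29822 = ((⅑)*86 + 24/5) - 29822 = (86/9 + 24/5) - 29822 = 646/45 - 29822 = -1341344/45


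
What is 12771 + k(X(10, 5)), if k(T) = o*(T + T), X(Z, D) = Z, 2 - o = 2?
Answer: 12771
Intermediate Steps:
o = 0 (o = 2 - 1*2 = 2 - 2 = 0)
k(T) = 0 (k(T) = 0*(T + T) = 0*(2*T) = 0)
12771 + k(X(10, 5)) = 12771 + 0 = 12771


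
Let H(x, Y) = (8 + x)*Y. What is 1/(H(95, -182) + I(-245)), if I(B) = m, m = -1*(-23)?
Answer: -1/18723 ≈ -5.3410e-5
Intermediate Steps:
H(x, Y) = Y*(8 + x)
m = 23
I(B) = 23
1/(H(95, -182) + I(-245)) = 1/(-182*(8 + 95) + 23) = 1/(-182*103 + 23) = 1/(-18746 + 23) = 1/(-18723) = -1/18723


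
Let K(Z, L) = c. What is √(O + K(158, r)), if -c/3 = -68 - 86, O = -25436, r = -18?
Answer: I*√24974 ≈ 158.03*I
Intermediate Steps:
c = 462 (c = -3*(-68 - 86) = -3*(-154) = 462)
K(Z, L) = 462
√(O + K(158, r)) = √(-25436 + 462) = √(-24974) = I*√24974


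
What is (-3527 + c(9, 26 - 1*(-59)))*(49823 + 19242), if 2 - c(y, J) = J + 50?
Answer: -252777900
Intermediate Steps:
c(y, J) = -48 - J (c(y, J) = 2 - (J + 50) = 2 - (50 + J) = 2 + (-50 - J) = -48 - J)
(-3527 + c(9, 26 - 1*(-59)))*(49823 + 19242) = (-3527 + (-48 - (26 - 1*(-59))))*(49823 + 19242) = (-3527 + (-48 - (26 + 59)))*69065 = (-3527 + (-48 - 1*85))*69065 = (-3527 + (-48 - 85))*69065 = (-3527 - 133)*69065 = -3660*69065 = -252777900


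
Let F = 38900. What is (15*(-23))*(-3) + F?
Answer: 39935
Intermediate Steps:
(15*(-23))*(-3) + F = (15*(-23))*(-3) + 38900 = -345*(-3) + 38900 = 1035 + 38900 = 39935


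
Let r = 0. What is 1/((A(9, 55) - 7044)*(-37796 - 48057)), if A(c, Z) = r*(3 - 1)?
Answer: 1/604748532 ≈ 1.6536e-9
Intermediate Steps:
A(c, Z) = 0 (A(c, Z) = 0*(3 - 1) = 0*2 = 0)
1/((A(9, 55) - 7044)*(-37796 - 48057)) = 1/((0 - 7044)*(-37796 - 48057)) = 1/(-7044*(-85853)) = 1/604748532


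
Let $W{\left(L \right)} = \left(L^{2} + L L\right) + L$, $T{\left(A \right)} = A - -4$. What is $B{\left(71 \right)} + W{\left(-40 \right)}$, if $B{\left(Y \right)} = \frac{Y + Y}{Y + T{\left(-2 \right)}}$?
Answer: $\frac{230822}{73} \approx 3161.9$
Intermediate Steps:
$T{\left(A \right)} = 4 + A$ ($T{\left(A \right)} = A + 4 = 4 + A$)
$W{\left(L \right)} = L + 2 L^{2}$ ($W{\left(L \right)} = \left(L^{2} + L^{2}\right) + L = 2 L^{2} + L = L + 2 L^{2}$)
$B{\left(Y \right)} = \frac{2 Y}{2 + Y}$ ($B{\left(Y \right)} = \frac{Y + Y}{Y + \left(4 - 2\right)} = \frac{2 Y}{Y + 2} = \frac{2 Y}{2 + Y}$)
$B{\left(71 \right)} + W{\left(-40 \right)} = 2 \cdot 71 \frac{1}{2 + 71} - 40 \left(1 + 2 \left(-40\right)\right) = 2 \cdot 71 \cdot \frac{1}{73} - 40 \left(1 - 80\right) = 2 \cdot 71 \cdot \frac{1}{73} - -3160 = \frac{142}{73} + 3160 = \frac{230822}{73}$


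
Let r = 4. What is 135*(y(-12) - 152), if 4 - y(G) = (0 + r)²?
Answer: -22140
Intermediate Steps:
y(G) = -12 (y(G) = 4 - (0 + 4)² = 4 - 1*4² = 4 - 1*16 = 4 - 16 = -12)
135*(y(-12) - 152) = 135*(-12 - 152) = 135*(-164) = -22140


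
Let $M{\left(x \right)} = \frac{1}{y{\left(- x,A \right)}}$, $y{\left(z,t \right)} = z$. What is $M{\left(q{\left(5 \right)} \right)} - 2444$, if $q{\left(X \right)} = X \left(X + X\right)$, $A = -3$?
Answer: $- \frac{122201}{50} \approx -2444.0$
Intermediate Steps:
$q{\left(X \right)} = 2 X^{2}$ ($q{\left(X \right)} = X 2 X = 2 X^{2}$)
$M{\left(x \right)} = - \frac{1}{x}$ ($M{\left(x \right)} = \frac{1}{\left(-1\right) x} = - \frac{1}{x}$)
$M{\left(q{\left(5 \right)} \right)} - 2444 = - \frac{1}{2 \cdot 5^{2}} - 2444 = - \frac{1}{2 \cdot 25} - 2444 = - \frac{1}{50} - 2444 = - \frac{122201}{50}$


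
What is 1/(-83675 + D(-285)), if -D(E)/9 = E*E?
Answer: -1/814700 ≈ -1.2274e-6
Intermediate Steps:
D(E) = -9*E**2 (D(E) = -9*E*E = -9*E**2)
1/(-83675 + D(-285)) = 1/(-83675 - 9*(-285)**2) = 1/(-83675 - 9*81225) = 1/(-83675 - 731025) = 1/(-814700) = -1/814700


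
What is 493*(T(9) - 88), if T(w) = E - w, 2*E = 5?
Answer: -93177/2 ≈ -46589.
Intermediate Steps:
E = 5/2 (E = (½)*5 = 5/2 ≈ 2.5000)
T(w) = 5/2 - w
493*(T(9) - 88) = 493*((5/2 - 1*9) - 88) = 493*((5/2 - 9) - 88) = 493*(-13/2 - 88) = 493*(-189/2) = -93177/2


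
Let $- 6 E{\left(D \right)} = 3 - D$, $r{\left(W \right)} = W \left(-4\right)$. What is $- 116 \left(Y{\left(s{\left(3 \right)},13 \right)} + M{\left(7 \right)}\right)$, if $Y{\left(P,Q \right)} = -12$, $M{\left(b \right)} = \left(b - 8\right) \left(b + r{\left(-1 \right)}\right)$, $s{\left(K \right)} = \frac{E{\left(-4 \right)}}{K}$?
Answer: $2668$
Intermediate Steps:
$r{\left(W \right)} = - 4 W$
$E{\left(D \right)} = - \frac{1}{2} + \frac{D}{6}$ ($E{\left(D \right)} = - \frac{3 - D}{6} = - \frac{1}{2} + \frac{D}{6}$)
$s{\left(K \right)} = - \frac{7}{6 K}$ ($s{\left(K \right)} = \frac{- \frac{1}{2} + \frac{1}{6} \left(-4\right)}{K} = \frac{- \frac{1}{2} - \frac{2}{3}}{K} = - \frac{7}{6 K}$)
$M{\left(b \right)} = \left(-8 + b\right) \left(4 + b\right)$ ($M{\left(b \right)} = \left(b - 8\right) \left(b - -4\right) = \left(-8 + b\right) \left(b + 4\right) = \left(-8 + b\right) \left(4 + b\right)$)
$- 116 \left(Y{\left(s{\left(3 \right)},13 \right)} + M{\left(7 \right)}\right) = - 116 \left(-12 - \left(60 - 49\right)\right) = - 116 \left(-12 - 11\right) = \left(-116\right) \left(-23\right) = 2668$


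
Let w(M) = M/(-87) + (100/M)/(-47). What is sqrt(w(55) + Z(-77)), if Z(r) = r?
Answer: I*sqrt(157136745282)/44979 ≈ 8.8131*I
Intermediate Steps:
w(M) = -100/(47*M) - M/87 (w(M) = M*(-1/87) + (100/M)*(-1/47) = -M/87 - 100/(47*M) = -100/(47*M) - M/87)
sqrt(w(55) + Z(-77)) = sqrt((-100/47/55 - 1/87*55) - 77) = sqrt((-100/47*1/55 - 55/87) - 77) = sqrt((-20/517 - 55/87) - 77) = sqrt(-30175/44979 - 77) = sqrt(-3493558/44979) = I*sqrt(157136745282)/44979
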